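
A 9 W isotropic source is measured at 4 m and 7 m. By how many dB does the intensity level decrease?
Δβ = 20·log₁₀(r₂/r₁) = 4.861 dB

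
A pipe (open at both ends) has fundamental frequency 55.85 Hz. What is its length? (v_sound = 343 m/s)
L = v/(2f₁) = 3.071 m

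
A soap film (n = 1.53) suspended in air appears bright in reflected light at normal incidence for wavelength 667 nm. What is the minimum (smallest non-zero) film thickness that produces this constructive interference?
2nt = (m − ½)λ with m = 1 → t = (m − ½)λ/(2n) = 109 nm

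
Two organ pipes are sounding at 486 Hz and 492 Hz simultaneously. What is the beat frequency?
6 Hz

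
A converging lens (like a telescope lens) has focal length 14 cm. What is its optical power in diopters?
P = 1/f = 7.143 D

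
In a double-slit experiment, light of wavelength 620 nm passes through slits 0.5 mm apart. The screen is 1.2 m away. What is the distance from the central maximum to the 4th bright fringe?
y = mλL/d = 5.952 mm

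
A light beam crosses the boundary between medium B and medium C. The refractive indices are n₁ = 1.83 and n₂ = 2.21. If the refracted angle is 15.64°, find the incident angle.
sin θ₁ = (n₂/n₁)·sin θ₂ → θ₁ = 19°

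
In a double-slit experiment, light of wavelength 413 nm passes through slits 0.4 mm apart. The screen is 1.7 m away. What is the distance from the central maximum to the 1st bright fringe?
y = mλL/d = 1.755 mm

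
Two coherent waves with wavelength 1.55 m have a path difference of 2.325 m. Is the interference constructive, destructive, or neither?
destructive — path difference = 1.5λ, an odd multiple of λ/2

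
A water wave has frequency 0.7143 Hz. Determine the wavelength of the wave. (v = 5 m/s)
λ = v/f = 7 m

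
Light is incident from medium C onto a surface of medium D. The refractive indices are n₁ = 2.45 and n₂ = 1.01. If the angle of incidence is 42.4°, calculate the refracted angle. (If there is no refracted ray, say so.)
sin θ₂ = (n₁/n₂)·sin θ₁ = 1.636 > 1, so there is no refracted ray — the light undergoes total internal reflection.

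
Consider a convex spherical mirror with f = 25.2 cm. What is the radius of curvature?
R = 2|f| = 50.4 cm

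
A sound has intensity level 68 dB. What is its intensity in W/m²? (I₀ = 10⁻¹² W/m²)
I = I₀·10^(β/10) = 6.31 × 10⁻⁶ W/m²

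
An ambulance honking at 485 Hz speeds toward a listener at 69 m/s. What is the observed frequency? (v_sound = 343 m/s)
f_obs = f·v/(v − v_s) = 607.1 Hz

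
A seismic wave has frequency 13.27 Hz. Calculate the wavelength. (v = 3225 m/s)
λ = v/f = 243 m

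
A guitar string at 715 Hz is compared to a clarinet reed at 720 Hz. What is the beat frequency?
5 Hz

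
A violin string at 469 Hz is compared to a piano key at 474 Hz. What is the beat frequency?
5 Hz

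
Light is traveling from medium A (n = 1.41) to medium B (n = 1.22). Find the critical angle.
θc = arcsin(n₂/n₁) = 59.91°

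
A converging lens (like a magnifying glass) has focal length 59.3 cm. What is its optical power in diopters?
P = 1/f = 1.686 D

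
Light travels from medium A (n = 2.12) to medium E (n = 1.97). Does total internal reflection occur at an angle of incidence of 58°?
θc = arcsin(n₂/n₁) = 68.32°; 58° < θc, so no — the ray refracts.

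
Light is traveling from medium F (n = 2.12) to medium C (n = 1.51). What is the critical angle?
θc = arcsin(n₂/n₁) = 45.42°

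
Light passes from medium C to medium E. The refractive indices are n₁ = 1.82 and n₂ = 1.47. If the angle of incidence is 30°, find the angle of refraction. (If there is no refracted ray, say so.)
sin θ₂ = (n₁/n₂)·sin θ₁ = 0.619 → θ₂ = 38.25°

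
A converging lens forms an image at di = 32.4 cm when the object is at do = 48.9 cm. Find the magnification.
M = −di/do = -0.6626 (inverted image)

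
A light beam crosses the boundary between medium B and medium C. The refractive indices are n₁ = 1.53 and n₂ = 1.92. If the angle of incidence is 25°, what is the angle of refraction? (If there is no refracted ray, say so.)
sin θ₂ = (n₁/n₂)·sin θ₁ = 0.3368 → θ₂ = 19.68°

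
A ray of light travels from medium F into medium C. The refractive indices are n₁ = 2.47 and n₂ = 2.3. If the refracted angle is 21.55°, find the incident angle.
sin θ₁ = (n₂/n₁)·sin θ₂ → θ₁ = 20°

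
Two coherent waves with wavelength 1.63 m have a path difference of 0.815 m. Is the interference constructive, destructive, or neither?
destructive — path difference = 0.5λ, an odd multiple of λ/2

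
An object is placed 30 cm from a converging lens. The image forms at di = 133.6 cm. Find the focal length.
1/f = 1/do + 1/di → f = 24.5 cm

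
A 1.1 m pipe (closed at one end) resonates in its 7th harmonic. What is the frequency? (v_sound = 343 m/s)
fₙ = nv/(4L) = 545.7 Hz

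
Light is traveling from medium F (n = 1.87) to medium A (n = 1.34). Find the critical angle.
θc = arcsin(n₂/n₁) = 45.77°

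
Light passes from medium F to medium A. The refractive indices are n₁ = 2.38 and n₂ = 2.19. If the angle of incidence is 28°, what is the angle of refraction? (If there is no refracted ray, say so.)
sin θ₂ = (n₁/n₂)·sin θ₁ = 0.5102 → θ₂ = 30.68°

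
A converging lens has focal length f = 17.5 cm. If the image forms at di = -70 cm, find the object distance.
1/do = 1/f − 1/di → do = 14 cm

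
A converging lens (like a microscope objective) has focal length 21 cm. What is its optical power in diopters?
P = 1/f = 4.762 D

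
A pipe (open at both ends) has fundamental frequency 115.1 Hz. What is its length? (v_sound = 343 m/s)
L = v/(2f₁) = 1.49 m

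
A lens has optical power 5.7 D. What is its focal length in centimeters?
f = 1/P = 17.54 cm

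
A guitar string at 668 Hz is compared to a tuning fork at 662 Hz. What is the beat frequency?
6 Hz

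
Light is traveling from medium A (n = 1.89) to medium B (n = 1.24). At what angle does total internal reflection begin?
θc = arcsin(n₂/n₁) = 41°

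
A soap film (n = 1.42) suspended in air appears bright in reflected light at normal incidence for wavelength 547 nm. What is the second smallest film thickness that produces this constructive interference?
2nt = (m − ½)λ with m = 2 → t = (m − ½)λ/(2n) = 288.9 nm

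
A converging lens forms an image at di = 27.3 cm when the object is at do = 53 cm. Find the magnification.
M = −di/do = -0.5151 (inverted image)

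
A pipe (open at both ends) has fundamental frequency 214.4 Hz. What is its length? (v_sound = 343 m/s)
L = v/(2f₁) = 0.7999 m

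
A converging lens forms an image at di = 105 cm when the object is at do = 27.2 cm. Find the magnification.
M = −di/do = -3.86 (inverted image)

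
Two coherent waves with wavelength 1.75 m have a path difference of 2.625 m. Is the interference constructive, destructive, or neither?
destructive — path difference = 1.5λ, an odd multiple of λ/2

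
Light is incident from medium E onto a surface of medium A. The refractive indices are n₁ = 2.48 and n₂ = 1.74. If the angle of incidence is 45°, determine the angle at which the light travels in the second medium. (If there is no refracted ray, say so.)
sin θ₂ = (n₁/n₂)·sin θ₁ = 1.008 > 1, so there is no refracted ray — the light undergoes total internal reflection.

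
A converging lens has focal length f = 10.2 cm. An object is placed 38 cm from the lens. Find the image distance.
1/di = 1/f − 1/do → di = 13.94 cm (real image)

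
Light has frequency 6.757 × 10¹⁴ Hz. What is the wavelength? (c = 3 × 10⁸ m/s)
λ = c/f = 444 nm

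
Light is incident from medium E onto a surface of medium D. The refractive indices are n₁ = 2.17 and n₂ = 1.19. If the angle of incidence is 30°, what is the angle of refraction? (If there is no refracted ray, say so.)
sin θ₂ = (n₁/n₂)·sin θ₁ = 0.9118 → θ₂ = 65.75°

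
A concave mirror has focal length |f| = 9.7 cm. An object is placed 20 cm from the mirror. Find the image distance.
f = +9.7 cm (concave); 1/di = 1/f − 1/do → di = 18.83 cm (real image, in front of mirror)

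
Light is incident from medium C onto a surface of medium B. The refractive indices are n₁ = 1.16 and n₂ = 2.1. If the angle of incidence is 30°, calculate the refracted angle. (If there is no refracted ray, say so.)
sin θ₂ = (n₁/n₂)·sin θ₁ = 0.2762 → θ₂ = 16.03°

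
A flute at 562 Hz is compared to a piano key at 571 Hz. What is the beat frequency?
9 Hz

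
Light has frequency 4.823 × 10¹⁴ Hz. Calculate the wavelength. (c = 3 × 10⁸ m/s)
λ = c/f = 622 nm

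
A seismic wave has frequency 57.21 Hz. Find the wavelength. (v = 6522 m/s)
λ = v/f = 114 m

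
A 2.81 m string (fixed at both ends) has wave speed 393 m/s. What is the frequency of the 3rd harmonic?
fₙ = nv/(2L) = 209.8 Hz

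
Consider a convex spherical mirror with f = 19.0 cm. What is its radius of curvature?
R = 2|f| = 38 cm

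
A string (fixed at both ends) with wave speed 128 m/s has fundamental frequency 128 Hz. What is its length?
L = v/(2f₁) = 0.5 m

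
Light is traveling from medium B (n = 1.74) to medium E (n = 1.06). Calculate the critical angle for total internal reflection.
θc = arcsin(n₂/n₁) = 37.53°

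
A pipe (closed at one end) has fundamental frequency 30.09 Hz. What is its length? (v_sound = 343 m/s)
L = v/(4f₁) = 2.85 m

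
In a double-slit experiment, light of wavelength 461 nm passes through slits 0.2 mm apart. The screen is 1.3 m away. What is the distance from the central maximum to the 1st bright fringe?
y = mλL/d = 2.997 mm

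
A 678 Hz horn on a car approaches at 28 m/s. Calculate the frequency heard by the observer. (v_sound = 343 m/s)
f_obs = f·v/(v − v_s) = 738.3 Hz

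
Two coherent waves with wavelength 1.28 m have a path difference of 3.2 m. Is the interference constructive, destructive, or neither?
destructive — path difference = 2.5λ, an odd multiple of λ/2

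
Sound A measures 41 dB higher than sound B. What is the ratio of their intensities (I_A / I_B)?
I_A/I_B = 10^(Δβ/10) = 12590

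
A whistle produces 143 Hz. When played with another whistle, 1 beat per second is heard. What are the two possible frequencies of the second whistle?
f₂ = 143 ± 1 Hz → 144 Hz or 142 Hz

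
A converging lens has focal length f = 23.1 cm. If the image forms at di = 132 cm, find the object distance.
1/do = 1/f − 1/di → do = 28 cm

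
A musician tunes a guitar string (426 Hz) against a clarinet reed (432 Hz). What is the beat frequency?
6 Hz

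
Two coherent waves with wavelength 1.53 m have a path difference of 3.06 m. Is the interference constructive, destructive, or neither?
constructive — path difference = 2λ, a whole number of wavelengths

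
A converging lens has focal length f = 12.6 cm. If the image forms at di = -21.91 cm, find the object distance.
1/do = 1/f − 1/di → do = 8 cm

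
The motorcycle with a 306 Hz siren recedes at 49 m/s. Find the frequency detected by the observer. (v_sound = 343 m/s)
f_obs = f·v/(v + v_s) = 267.8 Hz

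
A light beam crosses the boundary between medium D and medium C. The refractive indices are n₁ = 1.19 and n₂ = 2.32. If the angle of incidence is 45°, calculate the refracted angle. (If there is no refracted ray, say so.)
sin θ₂ = (n₁/n₂)·sin θ₁ = 0.3627 → θ₂ = 21.27°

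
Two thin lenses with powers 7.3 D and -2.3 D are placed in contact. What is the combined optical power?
P_total = P₁ + P₂ = 5.0 D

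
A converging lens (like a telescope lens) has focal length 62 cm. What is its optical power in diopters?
P = 1/f = 1.613 D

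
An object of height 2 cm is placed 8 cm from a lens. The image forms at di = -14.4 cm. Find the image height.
hi = (-di/do) × ho = 3.6 cm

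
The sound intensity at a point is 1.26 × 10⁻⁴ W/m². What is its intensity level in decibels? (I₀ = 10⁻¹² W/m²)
β = 10·log₁₀(I/I₀) = 81 dB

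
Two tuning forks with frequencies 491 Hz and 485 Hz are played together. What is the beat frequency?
6 Hz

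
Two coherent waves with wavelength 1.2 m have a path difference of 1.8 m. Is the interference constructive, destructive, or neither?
destructive — path difference = 1.5λ, an odd multiple of λ/2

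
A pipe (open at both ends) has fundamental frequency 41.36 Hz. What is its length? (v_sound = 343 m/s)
L = v/(2f₁) = 4.147 m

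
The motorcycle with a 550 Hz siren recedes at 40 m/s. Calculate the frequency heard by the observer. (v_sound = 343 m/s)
f_obs = f·v/(v + v_s) = 492.6 Hz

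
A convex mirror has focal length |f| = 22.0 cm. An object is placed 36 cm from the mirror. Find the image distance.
f = −22.0 cm (convex); 1/di = 1/f − 1/do → di = -13.66 cm (virtual image, behind mirror)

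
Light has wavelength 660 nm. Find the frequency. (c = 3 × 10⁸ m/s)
f = c/λ = 4.545 × 10¹⁴ Hz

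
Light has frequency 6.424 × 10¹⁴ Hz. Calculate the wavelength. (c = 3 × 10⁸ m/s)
λ = c/f = 467 nm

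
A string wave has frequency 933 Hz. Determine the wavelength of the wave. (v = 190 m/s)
λ = v/f = 0.2036 m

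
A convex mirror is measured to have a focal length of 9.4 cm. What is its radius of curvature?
R = 2|f| = 18.8 cm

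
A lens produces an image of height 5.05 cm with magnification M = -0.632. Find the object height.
ho = |hi|/|M| = 7.991 cm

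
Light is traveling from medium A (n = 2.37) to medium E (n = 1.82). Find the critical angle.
θc = arcsin(n₂/n₁) = 50.17°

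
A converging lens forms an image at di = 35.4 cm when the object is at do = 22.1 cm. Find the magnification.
M = −di/do = -1.602 (inverted image)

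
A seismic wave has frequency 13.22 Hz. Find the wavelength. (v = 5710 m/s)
λ = v/f = 431.9 m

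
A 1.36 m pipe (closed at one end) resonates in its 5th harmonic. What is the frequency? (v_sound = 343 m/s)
fₙ = nv/(4L) = 315.3 Hz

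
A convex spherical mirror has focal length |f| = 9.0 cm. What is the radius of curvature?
R = 2|f| = 18 cm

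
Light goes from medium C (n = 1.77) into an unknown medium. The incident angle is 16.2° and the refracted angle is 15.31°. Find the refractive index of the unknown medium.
n₂ = n₁·sin θ₁ / sin θ₂ = 1.87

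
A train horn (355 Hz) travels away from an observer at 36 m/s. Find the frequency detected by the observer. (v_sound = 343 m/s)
f_obs = f·v/(v + v_s) = 321.3 Hz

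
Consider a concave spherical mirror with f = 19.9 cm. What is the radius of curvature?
R = 2|f| = 39.8 cm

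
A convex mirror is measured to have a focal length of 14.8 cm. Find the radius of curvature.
R = 2|f| = 29.6 cm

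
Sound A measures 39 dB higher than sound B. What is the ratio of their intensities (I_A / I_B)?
I_A/I_B = 10^(Δβ/10) = 7943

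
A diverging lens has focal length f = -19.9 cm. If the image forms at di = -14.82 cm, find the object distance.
1/do = 1/f − 1/di → do = 58.05 cm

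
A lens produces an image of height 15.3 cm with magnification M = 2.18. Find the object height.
ho = |hi|/|M| = 7.018 cm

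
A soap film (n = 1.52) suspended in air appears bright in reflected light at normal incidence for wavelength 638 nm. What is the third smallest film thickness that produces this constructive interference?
2nt = (m − ½)λ with m = 3 → t = (m − ½)λ/(2n) = 524.7 nm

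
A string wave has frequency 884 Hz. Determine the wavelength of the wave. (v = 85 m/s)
λ = v/f = 0.09615 m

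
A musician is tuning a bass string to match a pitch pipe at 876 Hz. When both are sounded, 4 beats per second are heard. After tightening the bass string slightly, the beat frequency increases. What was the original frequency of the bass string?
880 Hz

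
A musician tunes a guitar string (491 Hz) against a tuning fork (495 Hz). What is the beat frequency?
4 Hz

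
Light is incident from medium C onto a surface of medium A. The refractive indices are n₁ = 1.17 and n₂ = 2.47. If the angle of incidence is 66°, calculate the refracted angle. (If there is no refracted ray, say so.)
sin θ₂ = (n₁/n₂)·sin θ₁ = 0.4327 → θ₂ = 25.64°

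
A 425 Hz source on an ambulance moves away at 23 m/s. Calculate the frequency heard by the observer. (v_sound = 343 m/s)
f_obs = f·v/(v + v_s) = 398.3 Hz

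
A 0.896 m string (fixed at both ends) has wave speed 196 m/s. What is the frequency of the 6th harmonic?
fₙ = nv/(2L) = 656.2 Hz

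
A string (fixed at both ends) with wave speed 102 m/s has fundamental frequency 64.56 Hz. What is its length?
L = v/(2f₁) = 0.79 m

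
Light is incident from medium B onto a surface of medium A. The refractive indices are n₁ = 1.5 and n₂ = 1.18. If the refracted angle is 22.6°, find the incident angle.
sin θ₁ = (n₂/n₁)·sin θ₂ → θ₁ = 17.6°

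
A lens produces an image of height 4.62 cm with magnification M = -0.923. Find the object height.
ho = |hi|/|M| = 5.005 cm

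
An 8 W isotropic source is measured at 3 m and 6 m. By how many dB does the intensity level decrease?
Δβ = 20·log₁₀(r₂/r₁) = 6.021 dB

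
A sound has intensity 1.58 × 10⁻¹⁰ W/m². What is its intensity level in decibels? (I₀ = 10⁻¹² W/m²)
β = 10·log₁₀(I/I₀) = 21.99 dB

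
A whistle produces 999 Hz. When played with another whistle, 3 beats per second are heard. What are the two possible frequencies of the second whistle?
f₂ = 999 ± 3 Hz → 1002 Hz or 996 Hz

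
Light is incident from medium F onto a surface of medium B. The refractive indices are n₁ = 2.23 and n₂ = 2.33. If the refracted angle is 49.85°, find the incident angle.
sin θ₁ = (n₂/n₁)·sin θ₂ → θ₁ = 53°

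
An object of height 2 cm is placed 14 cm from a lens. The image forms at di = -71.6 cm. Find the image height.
hi = (-di/do) × ho = 10.23 cm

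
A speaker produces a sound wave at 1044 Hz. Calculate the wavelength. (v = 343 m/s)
λ = v/f = 0.3285 m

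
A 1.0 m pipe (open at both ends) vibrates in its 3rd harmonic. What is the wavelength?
λₙ = 2L/n = 0.6667 m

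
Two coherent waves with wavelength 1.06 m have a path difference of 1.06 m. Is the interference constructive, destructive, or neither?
constructive — path difference = 1λ, a whole number of wavelengths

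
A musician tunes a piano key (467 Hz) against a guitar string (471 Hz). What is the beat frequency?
4 Hz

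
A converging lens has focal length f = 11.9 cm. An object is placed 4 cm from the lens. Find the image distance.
1/di = 1/f − 1/do → di = -6.025 cm (virtual image)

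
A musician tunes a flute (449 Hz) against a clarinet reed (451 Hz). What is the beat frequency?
2 Hz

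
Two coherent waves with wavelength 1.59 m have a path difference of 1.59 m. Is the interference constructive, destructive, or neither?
constructive — path difference = 1λ, a whole number of wavelengths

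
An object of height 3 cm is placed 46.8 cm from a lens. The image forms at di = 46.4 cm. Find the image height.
hi = (-di/do) × ho = -2.974 cm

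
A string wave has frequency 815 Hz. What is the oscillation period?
T = 1/f = 0.001227 s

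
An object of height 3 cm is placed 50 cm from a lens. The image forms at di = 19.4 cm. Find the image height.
hi = (-di/do) × ho = -1.164 cm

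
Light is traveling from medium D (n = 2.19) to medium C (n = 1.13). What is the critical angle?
θc = arcsin(n₂/n₁) = 31.06°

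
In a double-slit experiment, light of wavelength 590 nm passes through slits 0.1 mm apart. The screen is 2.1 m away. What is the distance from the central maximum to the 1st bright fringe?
y = mλL/d = 12.39 mm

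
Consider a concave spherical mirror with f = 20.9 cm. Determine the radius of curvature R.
R = 2|f| = 41.8 cm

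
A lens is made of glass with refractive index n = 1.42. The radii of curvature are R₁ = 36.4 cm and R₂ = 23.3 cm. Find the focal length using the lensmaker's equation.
1/f = (n − 1)(1/R₁ − 1/R₂) → f = -154.1 cm (diverging lens)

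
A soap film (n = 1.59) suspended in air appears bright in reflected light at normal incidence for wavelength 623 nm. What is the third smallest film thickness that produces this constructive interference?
2nt = (m − ½)λ with m = 3 → t = (m − ½)λ/(2n) = 489.8 nm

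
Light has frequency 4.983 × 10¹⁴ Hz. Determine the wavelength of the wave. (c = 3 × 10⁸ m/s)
λ = c/f = 602 nm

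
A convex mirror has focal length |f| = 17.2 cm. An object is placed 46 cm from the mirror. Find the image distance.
f = −17.2 cm (convex); 1/di = 1/f − 1/do → di = -12.52 cm (virtual image, behind mirror)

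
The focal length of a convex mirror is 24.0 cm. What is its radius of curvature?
R = 2|f| = 48 cm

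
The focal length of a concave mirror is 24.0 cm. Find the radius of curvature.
R = 2|f| = 48 cm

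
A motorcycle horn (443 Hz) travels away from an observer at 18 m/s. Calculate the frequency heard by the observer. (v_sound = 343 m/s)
f_obs = f·v/(v + v_s) = 420.9 Hz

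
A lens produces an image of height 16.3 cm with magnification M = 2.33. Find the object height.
ho = |hi|/|M| = 6.996 cm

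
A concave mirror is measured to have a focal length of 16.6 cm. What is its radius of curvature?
R = 2|f| = 33.2 cm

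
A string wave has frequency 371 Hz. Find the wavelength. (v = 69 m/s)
λ = v/f = 0.186 m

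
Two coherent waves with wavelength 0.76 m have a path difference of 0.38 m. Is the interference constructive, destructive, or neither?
destructive — path difference = 0.5λ, an odd multiple of λ/2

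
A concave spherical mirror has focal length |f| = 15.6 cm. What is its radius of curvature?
R = 2|f| = 31.2 cm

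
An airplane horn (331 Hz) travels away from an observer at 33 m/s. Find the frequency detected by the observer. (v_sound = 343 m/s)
f_obs = f·v/(v + v_s) = 301.9 Hz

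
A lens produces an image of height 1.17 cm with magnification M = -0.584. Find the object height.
ho = |hi|/|M| = 2.003 cm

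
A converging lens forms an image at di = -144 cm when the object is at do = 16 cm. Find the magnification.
M = −di/do = 9 (upright image)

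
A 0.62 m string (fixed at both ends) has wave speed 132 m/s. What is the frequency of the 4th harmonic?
fₙ = nv/(2L) = 425.8 Hz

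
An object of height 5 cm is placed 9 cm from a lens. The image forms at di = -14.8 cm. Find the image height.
hi = (-di/do) × ho = 8.222 cm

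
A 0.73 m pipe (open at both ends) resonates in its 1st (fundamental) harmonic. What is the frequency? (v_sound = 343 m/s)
fₙ = nv/(2L) = 234.9 Hz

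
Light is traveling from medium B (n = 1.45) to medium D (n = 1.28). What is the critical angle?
θc = arcsin(n₂/n₁) = 61.98°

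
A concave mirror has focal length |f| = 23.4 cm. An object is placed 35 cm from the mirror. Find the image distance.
f = +23.4 cm (concave); 1/di = 1/f − 1/do → di = 70.6 cm (real image, in front of mirror)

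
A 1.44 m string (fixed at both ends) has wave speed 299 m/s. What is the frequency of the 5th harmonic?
fₙ = nv/(2L) = 519.1 Hz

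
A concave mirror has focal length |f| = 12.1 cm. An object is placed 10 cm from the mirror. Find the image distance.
f = +12.1 cm (concave); 1/di = 1/f − 1/do → di = -57.62 cm (virtual image, behind mirror)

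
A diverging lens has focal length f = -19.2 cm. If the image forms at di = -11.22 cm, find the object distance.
1/do = 1/f − 1/di → do = 27 cm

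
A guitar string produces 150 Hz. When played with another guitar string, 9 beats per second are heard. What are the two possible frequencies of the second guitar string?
f₂ = 150 ± 9 Hz → 159 Hz or 141 Hz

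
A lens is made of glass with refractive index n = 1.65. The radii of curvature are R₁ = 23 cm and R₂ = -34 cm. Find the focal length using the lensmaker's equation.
1/f = (n − 1)(1/R₁ − 1/R₂) → f = 21.11 cm (converging lens)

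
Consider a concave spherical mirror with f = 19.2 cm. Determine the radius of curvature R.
R = 2|f| = 38.4 cm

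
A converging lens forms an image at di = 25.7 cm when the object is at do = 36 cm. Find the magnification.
M = −di/do = -0.7139 (inverted image)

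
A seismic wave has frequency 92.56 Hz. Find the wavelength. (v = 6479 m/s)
λ = v/f = 70 m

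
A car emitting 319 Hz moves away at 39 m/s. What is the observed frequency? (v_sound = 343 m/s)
f_obs = f·v/(v + v_s) = 286.4 Hz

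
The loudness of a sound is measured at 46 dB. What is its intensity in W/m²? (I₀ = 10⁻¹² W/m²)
I = I₀·10^(β/10) = 3.98 × 10⁻⁸ W/m²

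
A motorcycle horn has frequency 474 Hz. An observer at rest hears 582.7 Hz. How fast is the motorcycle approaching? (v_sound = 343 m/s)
v_s = v·(1 − f/f_obs) = 63.99 m/s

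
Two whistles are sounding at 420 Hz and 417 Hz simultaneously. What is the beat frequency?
3 Hz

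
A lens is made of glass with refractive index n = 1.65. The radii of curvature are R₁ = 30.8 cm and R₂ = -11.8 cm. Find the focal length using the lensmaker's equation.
1/f = (n − 1)(1/R₁ − 1/R₂) → f = 13.13 cm (converging lens)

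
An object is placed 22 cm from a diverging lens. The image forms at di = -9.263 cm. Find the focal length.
1/f = 1/do + 1/di → f = -16 cm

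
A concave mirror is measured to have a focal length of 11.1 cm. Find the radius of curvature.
R = 2|f| = 22.2 cm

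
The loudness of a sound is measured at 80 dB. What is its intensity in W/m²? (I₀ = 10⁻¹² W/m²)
I = I₀·10^(β/10) = 1.00 × 10⁻⁴ W/m²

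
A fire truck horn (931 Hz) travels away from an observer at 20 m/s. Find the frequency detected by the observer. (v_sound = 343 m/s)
f_obs = f·v/(v + v_s) = 879.7 Hz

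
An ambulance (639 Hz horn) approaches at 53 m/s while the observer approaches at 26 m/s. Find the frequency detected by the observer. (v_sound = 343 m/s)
f_obs = f·(v + v_o)/(v − v_s) = 813.1 Hz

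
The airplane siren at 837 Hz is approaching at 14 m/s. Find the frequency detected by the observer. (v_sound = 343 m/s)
f_obs = f·v/(v − v_s) = 872.6 Hz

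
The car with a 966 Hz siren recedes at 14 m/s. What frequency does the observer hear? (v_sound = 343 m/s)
f_obs = f·v/(v + v_s) = 928.1 Hz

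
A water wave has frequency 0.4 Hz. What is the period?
T = 1/f = 2.5 s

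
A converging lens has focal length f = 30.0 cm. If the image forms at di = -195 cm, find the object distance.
1/do = 1/f − 1/di → do = 26 cm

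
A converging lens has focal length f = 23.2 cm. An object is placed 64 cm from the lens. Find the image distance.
1/di = 1/f − 1/do → di = 36.39 cm (real image)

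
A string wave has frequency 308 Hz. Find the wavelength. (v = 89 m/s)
λ = v/f = 0.289 m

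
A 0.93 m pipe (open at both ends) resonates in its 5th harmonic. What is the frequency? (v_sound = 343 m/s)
fₙ = nv/(2L) = 922 Hz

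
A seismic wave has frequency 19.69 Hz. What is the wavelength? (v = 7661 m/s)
λ = v/f = 389.1 m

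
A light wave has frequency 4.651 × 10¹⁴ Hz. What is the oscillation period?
T = 1/f = 2.150 × 10⁻¹⁵ s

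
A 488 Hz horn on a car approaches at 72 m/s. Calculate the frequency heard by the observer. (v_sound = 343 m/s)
f_obs = f·v/(v − v_s) = 617.7 Hz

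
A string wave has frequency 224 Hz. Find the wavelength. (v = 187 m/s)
λ = v/f = 0.8348 m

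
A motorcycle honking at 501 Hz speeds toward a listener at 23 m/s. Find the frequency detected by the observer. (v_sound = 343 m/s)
f_obs = f·v/(v − v_s) = 537 Hz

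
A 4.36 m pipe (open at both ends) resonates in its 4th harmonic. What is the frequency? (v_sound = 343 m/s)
fₙ = nv/(2L) = 157.3 Hz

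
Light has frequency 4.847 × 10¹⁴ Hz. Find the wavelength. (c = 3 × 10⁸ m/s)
λ = c/f = 618.9 nm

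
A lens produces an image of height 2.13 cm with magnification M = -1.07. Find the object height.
ho = |hi|/|M| = 1.991 cm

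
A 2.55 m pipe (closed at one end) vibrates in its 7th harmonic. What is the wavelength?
λₙ = 4L/n = 1.457 m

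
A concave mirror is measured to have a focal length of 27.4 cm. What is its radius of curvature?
R = 2|f| = 54.8 cm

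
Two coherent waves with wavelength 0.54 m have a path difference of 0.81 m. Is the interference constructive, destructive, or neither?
destructive — path difference = 1.5λ, an odd multiple of λ/2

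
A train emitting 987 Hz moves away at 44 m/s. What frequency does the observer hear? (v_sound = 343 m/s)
f_obs = f·v/(v + v_s) = 874.8 Hz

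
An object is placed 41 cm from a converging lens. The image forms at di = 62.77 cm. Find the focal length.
1/f = 1/do + 1/di → f = 24.8 cm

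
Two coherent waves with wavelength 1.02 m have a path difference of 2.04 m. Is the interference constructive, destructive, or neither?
constructive — path difference = 2λ, a whole number of wavelengths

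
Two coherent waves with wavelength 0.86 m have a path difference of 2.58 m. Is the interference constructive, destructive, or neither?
constructive — path difference = 3λ, a whole number of wavelengths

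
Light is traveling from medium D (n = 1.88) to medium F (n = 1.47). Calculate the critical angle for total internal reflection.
θc = arcsin(n₂/n₁) = 51.44°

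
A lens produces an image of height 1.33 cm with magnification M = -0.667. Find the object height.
ho = |hi|/|M| = 1.994 cm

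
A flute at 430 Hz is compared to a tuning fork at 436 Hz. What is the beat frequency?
6 Hz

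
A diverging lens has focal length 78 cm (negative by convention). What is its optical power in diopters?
P = 1/f = -1.282 D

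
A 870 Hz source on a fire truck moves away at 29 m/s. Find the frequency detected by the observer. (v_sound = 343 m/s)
f_obs = f·v/(v + v_s) = 802.2 Hz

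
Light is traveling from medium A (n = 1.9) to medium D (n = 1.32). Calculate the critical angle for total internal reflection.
θc = arcsin(n₂/n₁) = 44.01°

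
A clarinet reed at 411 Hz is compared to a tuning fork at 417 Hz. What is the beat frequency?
6 Hz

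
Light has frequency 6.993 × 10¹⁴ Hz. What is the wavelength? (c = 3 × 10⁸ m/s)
λ = c/f = 429 nm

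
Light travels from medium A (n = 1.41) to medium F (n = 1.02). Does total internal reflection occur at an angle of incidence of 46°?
θc = arcsin(n₂/n₁) = 46.34°; 46° < θc, so no — the ray refracts.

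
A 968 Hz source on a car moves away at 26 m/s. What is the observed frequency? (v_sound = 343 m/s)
f_obs = f·v/(v + v_s) = 899.8 Hz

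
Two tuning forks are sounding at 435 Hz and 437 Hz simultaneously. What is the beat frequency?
2 Hz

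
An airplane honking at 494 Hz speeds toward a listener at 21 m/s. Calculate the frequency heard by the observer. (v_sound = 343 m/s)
f_obs = f·v/(v − v_s) = 526.2 Hz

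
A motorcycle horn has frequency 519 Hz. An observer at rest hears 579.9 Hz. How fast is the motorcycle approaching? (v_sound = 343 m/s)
v_s = v·(1 − f/f_obs) = 36.02 m/s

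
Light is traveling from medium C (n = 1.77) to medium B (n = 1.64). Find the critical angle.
θc = arcsin(n₂/n₁) = 67.9°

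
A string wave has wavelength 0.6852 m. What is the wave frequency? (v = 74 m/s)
f = v/λ = 108 Hz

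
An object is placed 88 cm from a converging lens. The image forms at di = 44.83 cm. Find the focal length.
1/f = 1/do + 1/di → f = 29.7 cm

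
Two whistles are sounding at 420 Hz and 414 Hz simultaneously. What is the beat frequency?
6 Hz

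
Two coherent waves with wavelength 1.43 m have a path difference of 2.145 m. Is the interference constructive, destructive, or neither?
destructive — path difference = 1.5λ, an odd multiple of λ/2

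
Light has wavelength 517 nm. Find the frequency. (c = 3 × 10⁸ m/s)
f = c/λ = 5.803 × 10¹⁴ Hz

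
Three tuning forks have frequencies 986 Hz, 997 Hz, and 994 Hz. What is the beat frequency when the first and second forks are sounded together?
11 Hz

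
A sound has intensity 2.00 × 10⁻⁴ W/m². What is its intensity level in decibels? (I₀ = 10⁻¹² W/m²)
β = 10·log₁₀(I/I₀) = 83.01 dB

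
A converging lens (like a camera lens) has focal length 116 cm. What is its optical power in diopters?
P = 1/f = 0.8621 D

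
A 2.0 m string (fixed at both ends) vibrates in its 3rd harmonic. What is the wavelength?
λₙ = 2L/n = 1.333 m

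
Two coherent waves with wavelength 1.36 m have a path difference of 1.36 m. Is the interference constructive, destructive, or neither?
constructive — path difference = 1λ, a whole number of wavelengths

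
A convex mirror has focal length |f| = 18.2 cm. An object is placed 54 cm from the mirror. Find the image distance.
f = −18.2 cm (convex); 1/di = 1/f − 1/do → di = -13.61 cm (virtual image, behind mirror)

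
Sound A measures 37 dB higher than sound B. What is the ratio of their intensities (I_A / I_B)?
I_A/I_B = 10^(Δβ/10) = 5012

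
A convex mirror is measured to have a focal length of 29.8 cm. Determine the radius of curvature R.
R = 2|f| = 59.6 cm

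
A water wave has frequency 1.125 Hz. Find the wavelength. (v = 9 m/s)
λ = v/f = 8 m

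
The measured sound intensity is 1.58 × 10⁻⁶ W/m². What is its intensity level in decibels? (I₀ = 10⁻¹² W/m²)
β = 10·log₁₀(I/I₀) = 61.99 dB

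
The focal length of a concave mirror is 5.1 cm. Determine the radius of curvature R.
R = 2|f| = 10.2 cm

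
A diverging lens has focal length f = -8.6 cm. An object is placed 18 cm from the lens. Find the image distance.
1/di = 1/f − 1/do → di = -5.82 cm (virtual image)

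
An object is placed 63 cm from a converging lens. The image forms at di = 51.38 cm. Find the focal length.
1/f = 1/do + 1/di → f = 28.3 cm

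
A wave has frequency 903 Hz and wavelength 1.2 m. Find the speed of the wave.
v = fλ = 1084 m/s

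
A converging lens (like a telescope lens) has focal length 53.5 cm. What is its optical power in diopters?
P = 1/f = 1.869 D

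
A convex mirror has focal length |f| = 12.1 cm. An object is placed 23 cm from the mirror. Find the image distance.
f = −12.1 cm (convex); 1/di = 1/f − 1/do → di = -7.929 cm (virtual image, behind mirror)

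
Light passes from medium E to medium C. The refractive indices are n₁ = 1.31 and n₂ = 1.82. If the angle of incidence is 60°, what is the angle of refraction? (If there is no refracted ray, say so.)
sin θ₂ = (n₁/n₂)·sin θ₁ = 0.6233 → θ₂ = 38.56°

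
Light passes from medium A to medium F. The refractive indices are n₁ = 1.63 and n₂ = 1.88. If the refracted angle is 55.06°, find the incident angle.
sin θ₁ = (n₂/n₁)·sin θ₂ → θ₁ = 70.99°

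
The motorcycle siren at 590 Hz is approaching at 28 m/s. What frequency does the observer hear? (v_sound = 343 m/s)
f_obs = f·v/(v − v_s) = 642.4 Hz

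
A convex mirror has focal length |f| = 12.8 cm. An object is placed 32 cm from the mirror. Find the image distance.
f = −12.8 cm (convex); 1/di = 1/f − 1/do → di = -9.143 cm (virtual image, behind mirror)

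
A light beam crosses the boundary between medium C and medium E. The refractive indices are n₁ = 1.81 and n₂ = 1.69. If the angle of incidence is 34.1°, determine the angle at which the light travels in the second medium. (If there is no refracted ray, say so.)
sin θ₂ = (n₁/n₂)·sin θ₁ = 0.6004 → θ₂ = 36.9°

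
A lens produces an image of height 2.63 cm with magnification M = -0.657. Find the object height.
ho = |hi|/|M| = 4.003 cm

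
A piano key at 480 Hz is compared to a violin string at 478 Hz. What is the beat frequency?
2 Hz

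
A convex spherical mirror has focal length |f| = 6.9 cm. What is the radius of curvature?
R = 2|f| = 13.8 cm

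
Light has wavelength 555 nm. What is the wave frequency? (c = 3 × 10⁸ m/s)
f = c/λ = 5.405 × 10¹⁴ Hz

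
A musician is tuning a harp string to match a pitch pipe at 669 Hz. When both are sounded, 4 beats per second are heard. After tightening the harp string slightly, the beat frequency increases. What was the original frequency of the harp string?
673 Hz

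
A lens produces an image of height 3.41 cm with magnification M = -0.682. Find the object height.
ho = |hi|/|M| = 5 cm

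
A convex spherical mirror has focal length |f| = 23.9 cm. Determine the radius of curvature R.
R = 2|f| = 47.8 cm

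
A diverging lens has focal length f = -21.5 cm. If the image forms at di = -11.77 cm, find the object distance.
1/do = 1/f − 1/di → do = 26.01 cm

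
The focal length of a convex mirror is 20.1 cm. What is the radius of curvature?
R = 2|f| = 40.2 cm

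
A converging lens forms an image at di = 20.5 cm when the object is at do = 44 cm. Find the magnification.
M = −di/do = -0.4659 (inverted image)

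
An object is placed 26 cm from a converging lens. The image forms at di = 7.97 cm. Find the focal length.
1/f = 1/do + 1/di → f = 6.1 cm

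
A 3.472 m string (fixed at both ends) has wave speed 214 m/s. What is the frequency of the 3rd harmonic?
fₙ = nv/(2L) = 92.45 Hz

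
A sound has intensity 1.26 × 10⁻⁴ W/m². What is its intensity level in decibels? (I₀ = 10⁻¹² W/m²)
β = 10·log₁₀(I/I₀) = 81 dB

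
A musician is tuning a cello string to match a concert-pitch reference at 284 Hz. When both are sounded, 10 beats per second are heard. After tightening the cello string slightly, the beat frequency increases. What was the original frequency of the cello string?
294 Hz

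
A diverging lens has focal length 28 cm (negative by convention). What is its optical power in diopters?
P = 1/f = -3.571 D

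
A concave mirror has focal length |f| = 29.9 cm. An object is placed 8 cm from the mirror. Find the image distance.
f = +29.9 cm (concave); 1/di = 1/f − 1/do → di = -10.92 cm (virtual image, behind mirror)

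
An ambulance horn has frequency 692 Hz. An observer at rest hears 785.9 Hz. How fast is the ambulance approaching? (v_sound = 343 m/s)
v_s = v·(1 − f/f_obs) = 40.98 m/s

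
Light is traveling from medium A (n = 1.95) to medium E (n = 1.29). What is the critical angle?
θc = arcsin(n₂/n₁) = 41.42°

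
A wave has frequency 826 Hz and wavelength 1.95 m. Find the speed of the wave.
v = fλ = 1611 m/s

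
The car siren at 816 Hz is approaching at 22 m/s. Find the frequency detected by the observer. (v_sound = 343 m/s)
f_obs = f·v/(v − v_s) = 871.9 Hz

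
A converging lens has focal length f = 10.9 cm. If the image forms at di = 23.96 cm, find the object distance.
1/do = 1/f − 1/di → do = 20 cm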